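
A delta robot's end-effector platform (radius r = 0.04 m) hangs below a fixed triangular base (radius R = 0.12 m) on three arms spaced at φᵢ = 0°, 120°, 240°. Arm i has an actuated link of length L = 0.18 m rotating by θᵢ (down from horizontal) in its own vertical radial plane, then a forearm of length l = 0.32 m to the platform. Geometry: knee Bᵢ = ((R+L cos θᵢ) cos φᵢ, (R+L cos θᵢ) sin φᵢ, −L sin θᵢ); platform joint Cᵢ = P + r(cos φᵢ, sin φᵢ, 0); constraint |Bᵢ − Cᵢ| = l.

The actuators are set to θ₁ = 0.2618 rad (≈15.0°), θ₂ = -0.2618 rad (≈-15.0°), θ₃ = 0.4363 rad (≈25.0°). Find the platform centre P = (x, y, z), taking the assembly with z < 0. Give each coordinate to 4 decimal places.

O1 = (0.2539·cos0.0°, 0.2539·sin0.0°, -0.0466) = (0.2539, 0.0000, -0.0466)
O2 = (0.2539·cos120.0°, 0.2539·sin120.0°, 0.0466) = (-0.1269, 0.2199, 0.0466)
φ3=240.0°: virtual centre (-0.1216, -0.2106, -0.0761), radius l
|O₂|²−|O₁|² = 0.0000;  |O₃|²−|O₁|² = -0.0017
[-0.7616 0.4397 0.1864]·P = 0.0000;  [-0.7509 -0.4211 -0.0590]·P = -0.0017
det = 0.6509;  x = 0.0012+0.0807z,  y = 0.0020+-0.2840z
sphere 1 gives Az²+Bz+C=0 with A=1.0872, B=0.0512, C=-0.0364;  B²−4AC=0.1608;  roots -0.2080, 0.1608;  negative root z = -0.2080
x = -0.0156, y = 0.0611

(-0.0156, 0.0611, -0.2080)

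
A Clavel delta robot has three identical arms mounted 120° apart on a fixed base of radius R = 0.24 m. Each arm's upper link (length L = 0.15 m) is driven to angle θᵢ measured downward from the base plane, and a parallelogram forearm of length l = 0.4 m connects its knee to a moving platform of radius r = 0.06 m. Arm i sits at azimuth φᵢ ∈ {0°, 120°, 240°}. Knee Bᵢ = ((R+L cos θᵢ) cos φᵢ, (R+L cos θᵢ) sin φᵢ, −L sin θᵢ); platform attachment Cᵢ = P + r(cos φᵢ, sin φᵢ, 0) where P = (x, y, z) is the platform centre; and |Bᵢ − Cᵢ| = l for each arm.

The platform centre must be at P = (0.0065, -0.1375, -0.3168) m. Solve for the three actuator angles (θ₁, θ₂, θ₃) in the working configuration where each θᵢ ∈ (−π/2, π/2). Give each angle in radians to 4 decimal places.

rotate P by −φ1: (0.0065, -0.1375, -0.3168)
  e−x'=0.1735;  (l²−L²−(e−x')²−y'²−z²)/2L = -0.0396
  θ1 = atan2(B,A) + arccos(C/0.3612) = 0.6108
φ2=120.0° → target in arm frame (-0.1223, 0.0631)
  A=0.3023, B=-0.3168, C=(l²−L²−A²−y'²−z²)/(2L)=-0.1942
  √(A²+B²)=0.4379;  θ2 = -0.8088+2.0302 ≈ 1.2214
arm 3 (φ=240.0°): x'=0.1158, y'=0.0744
  A=0.0642, B=-0.3168, C=(l²−L²−A²−y'²−z²)/(2L)=0.0916
  θ3 = atan2(B,A) + arccos(C/0.3232) = -0.0875

θ₁ = 0.6108, θ₂ = 1.2214, θ₃ = -0.0875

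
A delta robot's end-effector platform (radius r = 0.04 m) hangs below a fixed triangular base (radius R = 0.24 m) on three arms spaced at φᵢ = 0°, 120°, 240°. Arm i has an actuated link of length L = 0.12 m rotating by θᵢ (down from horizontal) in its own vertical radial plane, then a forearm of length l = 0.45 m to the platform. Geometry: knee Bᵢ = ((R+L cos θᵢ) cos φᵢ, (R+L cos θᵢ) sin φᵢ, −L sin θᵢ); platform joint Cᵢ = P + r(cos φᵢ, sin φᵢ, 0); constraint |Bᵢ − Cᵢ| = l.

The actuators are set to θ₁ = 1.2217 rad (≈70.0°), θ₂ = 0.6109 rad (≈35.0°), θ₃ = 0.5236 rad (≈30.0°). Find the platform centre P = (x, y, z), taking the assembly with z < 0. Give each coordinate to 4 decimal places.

(-0.0831, -0.0089, -0.4248)

centre 1 = (0.2410·cos0.0°, 0.2410·sin0.0°, -0.1128) = (0.2410, 0.0000, -0.1128)
arm 2 at φ=120.0°: (R−r)+L cos θ2 = 0.2983;  centre 2 = (-0.1491, 0.2583, -0.0688)
φ3=240.0°: virtual centre (-0.1520, -0.2632, -0.0600), radius l
subtract pairs → two planes through P
linear system: -0.7804x+0.5167y = 0.0229−0.0879z; -0.7860x+-0.5264y = 0.0252−0.1055z
Cramer: x(z) = -0.0307+0.1234z;  y(z) = -0.0020+0.0163z
into |P−centre ₁|² = l²: 1.0155z² + 0.1584z + -0.1160 = 0;  Δ = 0.4961;  z = -0.4248 or 0.2688 → z<0 root = -0.4248
x = -0.0831, y = -0.0089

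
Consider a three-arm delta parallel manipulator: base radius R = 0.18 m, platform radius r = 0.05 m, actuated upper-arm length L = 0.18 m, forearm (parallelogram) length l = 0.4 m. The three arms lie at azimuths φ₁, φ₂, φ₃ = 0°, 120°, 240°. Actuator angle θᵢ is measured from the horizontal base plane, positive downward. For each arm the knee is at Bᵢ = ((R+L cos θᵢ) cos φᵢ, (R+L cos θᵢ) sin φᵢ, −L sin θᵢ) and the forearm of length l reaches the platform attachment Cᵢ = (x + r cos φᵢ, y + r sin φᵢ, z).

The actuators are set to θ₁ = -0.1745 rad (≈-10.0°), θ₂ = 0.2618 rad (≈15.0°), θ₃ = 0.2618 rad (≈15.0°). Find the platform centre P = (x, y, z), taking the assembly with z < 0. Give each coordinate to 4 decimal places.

(0.0472, 0.0000, -0.2726)

O1 = (0.3073·cos0.0°, 0.3073·sin0.0°, 0.0313) = (0.3073, 0.0000, 0.0313)
arm 2 at φ=120.0°: ρ2 = 0.3039;  O2 = (-0.1519, 0.2632, -0.0466)
O3 = (0.3039·cos240.0°, 0.3039·sin240.0°, -0.0466) = (-0.1519, -0.2632, -0.0466)
|O₂|²−|O₁|² = -0.0009;  |O₃|²−|O₁|² = -0.0009
plane₁₂: -0.9184x+0.5263y+-0.1557z = -0.0009
det = 0.9667;  x = 0.0010+-0.1695z,  y = 0.0000+0.0000z
into |P−O₁|² = l²: 1.0287z² + 0.0413z + -0.0652 = 0;  Δ = 0.2700;  z = -0.2726 or 0.2325 → z<0 root = -0.2726
x = 0.0472, y = 0.0000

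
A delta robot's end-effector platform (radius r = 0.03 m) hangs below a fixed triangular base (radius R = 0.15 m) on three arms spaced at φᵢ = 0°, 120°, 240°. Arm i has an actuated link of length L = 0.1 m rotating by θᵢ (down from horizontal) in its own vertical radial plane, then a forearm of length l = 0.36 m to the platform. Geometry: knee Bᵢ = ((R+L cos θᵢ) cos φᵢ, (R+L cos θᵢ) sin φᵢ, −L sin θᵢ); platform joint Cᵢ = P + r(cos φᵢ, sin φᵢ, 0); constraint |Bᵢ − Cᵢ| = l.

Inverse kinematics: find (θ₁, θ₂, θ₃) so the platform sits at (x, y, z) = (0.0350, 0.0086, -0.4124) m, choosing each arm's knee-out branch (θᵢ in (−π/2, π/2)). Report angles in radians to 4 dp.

arm 1 (φ=0.0°): x'=0.0350, y'=0.0086
  e−x'=0.0850;  (l²−L²−(e−x')²−y'²−z²)/2L = -0.2889
  γ=atan2(-0.4124,0.0850)=-1.3675;  ψ=arccos(-0.6860)=2.3268;  θ1=γ+ψ≈0.9593
arm 2 (φ=120.0°): x'=-0.0101, y'=-0.0346
  A cos θ + B sin θ = C:  0.1301·cos θ + -0.4124·sin θ = -0.3429
  γ=atan2(-0.4124,0.1301)=-1.2653;  ψ=arccos(-0.7930)=2.4866;  θ2=γ+ψ≈1.2213
φ3=240.0° → target in arm frame (-0.0249, 0.0260)
  e−x'=0.1449;  (l²−L²−(e−x')²−y'²−z²)/2L = -0.3608
  θ3 = atan2(B,A) + arccos(C/0.4371) = 1.3089

θ₁ = 0.9593, θ₂ = 1.2213, θ₃ = 1.3089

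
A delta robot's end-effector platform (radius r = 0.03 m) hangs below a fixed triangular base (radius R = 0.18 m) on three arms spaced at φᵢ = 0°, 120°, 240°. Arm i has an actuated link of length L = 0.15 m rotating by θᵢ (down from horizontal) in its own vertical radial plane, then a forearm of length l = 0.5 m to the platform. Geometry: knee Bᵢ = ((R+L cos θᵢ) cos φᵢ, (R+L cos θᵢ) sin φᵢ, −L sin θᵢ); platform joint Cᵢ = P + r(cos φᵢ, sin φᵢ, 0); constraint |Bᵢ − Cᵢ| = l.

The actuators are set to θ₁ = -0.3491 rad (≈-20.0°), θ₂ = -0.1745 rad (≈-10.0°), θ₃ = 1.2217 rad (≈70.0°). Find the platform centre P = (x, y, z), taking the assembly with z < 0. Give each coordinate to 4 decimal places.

centre 1 = (0.2910·cos0.0°, 0.2910·sin0.0°, 0.0513) = (0.2910, 0.0000, 0.0513)
centre 2 = (0.2977·cos120.0°, 0.2977·sin120.0°, 0.0260) = (-0.1489, 0.2578, 0.0260)
centre 3 = (0.2013·cos240.0°, 0.2013·sin240.0°, -0.1410) = (-0.1007, -0.1743, -0.1410)
|centre ₂|²−|centre ₁|² = 0.0020;  |centre ₃|²−|centre ₁|² = -0.0269
[-0.8796 0.5157 -0.0505]·P = 0.0020;  [-0.7832 -0.3487 -0.3845]·P = -0.0269
det = 0.7106;  x = 0.0185+-0.3038z,  y = 0.0355+-0.4203z
sphere 1 gives Az²+Bz+C=0 with A=1.2690, B=0.0331, C=-0.1719;  B²−4AC=0.8736;  roots -0.3813, 0.3552;  negative root z = -0.3813
x = 0.1344, y = 0.1958

(0.1344, 0.1958, -0.3813)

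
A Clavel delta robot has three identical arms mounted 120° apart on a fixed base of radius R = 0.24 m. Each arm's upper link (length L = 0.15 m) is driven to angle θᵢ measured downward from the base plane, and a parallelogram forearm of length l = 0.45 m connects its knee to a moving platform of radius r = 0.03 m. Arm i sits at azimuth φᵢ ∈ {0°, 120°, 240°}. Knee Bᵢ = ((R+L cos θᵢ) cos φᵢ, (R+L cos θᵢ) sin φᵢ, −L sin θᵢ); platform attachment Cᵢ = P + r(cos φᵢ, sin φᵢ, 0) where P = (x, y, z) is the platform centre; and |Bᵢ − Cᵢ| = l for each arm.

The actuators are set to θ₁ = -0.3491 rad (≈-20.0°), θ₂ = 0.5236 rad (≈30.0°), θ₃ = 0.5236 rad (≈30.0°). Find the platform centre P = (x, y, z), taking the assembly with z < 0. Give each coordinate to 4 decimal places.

(0.0789, 0.0000, -0.3072)

φ1=0.0°: virtual centre (0.3510, 0.0000, 0.0513), radius l
arm 2 at φ=120.0°: ρ2 = 0.3399;  centre 2 = (-0.1700, 0.2944, -0.0750)
arm 3 at φ=240.0°: ρ3 = 0.3399;  centre 3 = (-0.1700, -0.2944, -0.0750)
eliminate P² terms by subtracting sphere 1 from 2 and 3
linear system: -1.0418x+0.5887y = -0.0046−-0.2526z; -1.0418x+-0.5887y = -0.0046−-0.2526z
det = 1.2267;  x = 0.0045+-0.2425z,  y = 0.0000+0.0000z
sphere 1 gives Az²+Bz+C=0 with A=1.0588, B=0.0654, C=-0.0798;  B²−4AC=0.3423;  roots -0.3072, 0.2454;  negative root z = -0.3072
x = 0.0789, y = 0.0000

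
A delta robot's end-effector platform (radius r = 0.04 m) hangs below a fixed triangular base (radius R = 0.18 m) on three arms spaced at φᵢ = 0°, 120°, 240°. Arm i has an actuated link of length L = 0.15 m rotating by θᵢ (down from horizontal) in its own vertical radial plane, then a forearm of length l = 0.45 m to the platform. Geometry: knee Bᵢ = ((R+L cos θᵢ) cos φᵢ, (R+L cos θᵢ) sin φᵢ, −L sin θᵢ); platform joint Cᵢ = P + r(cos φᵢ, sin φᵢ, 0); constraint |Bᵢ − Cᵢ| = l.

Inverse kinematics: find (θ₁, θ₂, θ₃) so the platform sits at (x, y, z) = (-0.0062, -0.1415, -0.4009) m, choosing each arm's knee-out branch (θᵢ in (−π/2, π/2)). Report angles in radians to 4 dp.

θ₁ = 0.5233, θ₂ = 0.9595, θ₃ = -0.0875

arm 1 (φ=0.0°): x'=-0.0062, y'=-0.1415
  A cos θ + B sin θ = C:  0.1462·cos θ + -0.4009·sin θ = -0.0737
  θ1 = atan2(B,A) + arccos(C/0.4267) = 0.5233
rotate P by −φ2: (-0.1194, 0.0761, -0.4009)
  A cos θ + B sin θ = C:  0.2594·cos θ + -0.4009·sin θ = -0.1794
  θ2 = atan2(B,A) + arccos(C/0.4775) = 0.9595
arm 3 (φ=240.0°): x'=0.1256, y'=0.0654
  A=0.0144, B=-0.4009, C=(l²−L²−A²−y'²−z²)/(2L)=0.0493
  √(A²+B²)=0.4012;  θ3 = -1.5350+1.4475 ≈ -0.0875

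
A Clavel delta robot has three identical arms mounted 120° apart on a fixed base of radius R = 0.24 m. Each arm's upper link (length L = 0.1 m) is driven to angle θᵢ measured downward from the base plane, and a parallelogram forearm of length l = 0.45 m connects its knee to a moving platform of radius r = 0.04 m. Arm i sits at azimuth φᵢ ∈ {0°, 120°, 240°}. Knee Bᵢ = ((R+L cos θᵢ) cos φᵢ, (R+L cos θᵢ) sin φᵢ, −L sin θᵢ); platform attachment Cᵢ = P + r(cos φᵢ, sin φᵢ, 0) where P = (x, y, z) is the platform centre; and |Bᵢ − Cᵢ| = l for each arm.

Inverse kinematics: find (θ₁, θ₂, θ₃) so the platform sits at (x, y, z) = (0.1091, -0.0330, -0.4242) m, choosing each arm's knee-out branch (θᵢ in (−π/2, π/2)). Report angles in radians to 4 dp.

θ₁ = 0.1742, θ₂ = 1.3959, θ₃ = 1.0466

arm 1 (φ=0.0°): x'=0.1091, y'=-0.0330
  A cos θ + B sin θ = C:  0.0909·cos θ + -0.4242·sin θ = 0.0160
  θ1 = atan2(B,A) + arccos(C/0.4338) = 0.1742
rotate P by −φ2: (-0.0831, -0.0780, -0.4242)
  e−x'=0.2831;  (l²−L²−(e−x')²−y'²−z²)/2L = -0.3684
  γ=atan2(-0.4242,0.2831)=-0.9823;  ψ=arccos(-0.7224)=2.3781;  θ2=γ+ψ≈1.3959
arm 3 (φ=240.0°): x'=-0.0260, y'=0.1110
  e−x'=0.2260;  (l²−L²−(e−x')²−y'²−z²)/2L = -0.2541
  θ3 = atan2(B,A) + arccos(C/0.4806) = 1.0466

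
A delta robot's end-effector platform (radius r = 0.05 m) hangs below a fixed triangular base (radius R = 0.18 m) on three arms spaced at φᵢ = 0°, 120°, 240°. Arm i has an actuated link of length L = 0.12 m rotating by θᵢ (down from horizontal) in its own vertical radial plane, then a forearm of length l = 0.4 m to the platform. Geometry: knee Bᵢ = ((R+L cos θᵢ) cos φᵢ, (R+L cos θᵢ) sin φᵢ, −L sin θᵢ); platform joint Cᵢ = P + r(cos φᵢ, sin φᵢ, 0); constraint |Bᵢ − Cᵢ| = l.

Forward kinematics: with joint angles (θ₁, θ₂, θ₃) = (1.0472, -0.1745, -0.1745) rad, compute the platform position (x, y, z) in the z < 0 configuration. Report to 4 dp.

O1 = (0.1900·cos0.0°, 0.1900·sin0.0°, -0.1039) = (0.1900, 0.0000, -0.1039)
φ2=120.0°: virtual centre (-0.1241, 0.2149, 0.0208), radius l
φ3=240.0°: virtual centre (-0.1241, -0.2149, 0.0208), radius l
|O₂|²−|O₁|² = 0.0151;  |O₃|²−|O₁|² = 0.0151
[-0.6282 0.4299 0.2495]·P = 0.0151;  [-0.6282 -0.4299 0.2495]·P = 0.0151
Cramer: x(z) = -0.0241+0.3972z;  y(z) = 0.0000-0.0000z
quadratic in z: (1.1578)z²+(0.0378)z+(-0.1034)=0, √Δ=0.6929 → z ∈ {-0.3156, 0.2829}; z = -0.3156 (taking z<0)
x = -0.1494, y = 0.0000

(-0.1494, 0.0000, -0.3156)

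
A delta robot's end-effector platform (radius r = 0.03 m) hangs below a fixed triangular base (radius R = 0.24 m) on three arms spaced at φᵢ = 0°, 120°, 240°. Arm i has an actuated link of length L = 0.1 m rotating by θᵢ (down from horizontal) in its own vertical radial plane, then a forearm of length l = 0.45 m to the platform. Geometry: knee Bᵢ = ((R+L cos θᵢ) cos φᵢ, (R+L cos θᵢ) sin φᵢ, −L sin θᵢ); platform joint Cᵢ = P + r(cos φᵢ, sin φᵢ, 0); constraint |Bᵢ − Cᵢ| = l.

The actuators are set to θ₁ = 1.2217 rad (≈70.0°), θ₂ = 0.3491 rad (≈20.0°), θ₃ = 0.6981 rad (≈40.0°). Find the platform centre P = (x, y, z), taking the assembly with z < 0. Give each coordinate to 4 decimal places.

arm 1 at φ=0.0°: e+L cos θ1 = 0.2442;  O1 = (0.2442, 0.0000, -0.0940)
arm 2 at φ=120.0°: e+L cos θ2 = 0.3040;  O2 = (-0.1520, 0.2632, -0.0342)
φ3=240.0°: virtual centre (-0.1433, -0.2482, -0.0643), radius l
subtract pairs → two planes through P
[-0.7924 0.5265 0.1195]·P = 0.0251;  [-0.7750 -0.4964 0.0594]·P = 0.0178
det = 0.8014;  x = -0.0272+0.1131z,  y = 0.0067+-0.0569z
quadratic in z: (1.0160)z²+(0.1258)z+(-0.1199)=0, √Δ=0.7094 → z ∈ {-0.4110, 0.2872}; z = -0.4110 (taking z<0)
x = -0.0737, y = 0.0300

(-0.0737, 0.0300, -0.4110)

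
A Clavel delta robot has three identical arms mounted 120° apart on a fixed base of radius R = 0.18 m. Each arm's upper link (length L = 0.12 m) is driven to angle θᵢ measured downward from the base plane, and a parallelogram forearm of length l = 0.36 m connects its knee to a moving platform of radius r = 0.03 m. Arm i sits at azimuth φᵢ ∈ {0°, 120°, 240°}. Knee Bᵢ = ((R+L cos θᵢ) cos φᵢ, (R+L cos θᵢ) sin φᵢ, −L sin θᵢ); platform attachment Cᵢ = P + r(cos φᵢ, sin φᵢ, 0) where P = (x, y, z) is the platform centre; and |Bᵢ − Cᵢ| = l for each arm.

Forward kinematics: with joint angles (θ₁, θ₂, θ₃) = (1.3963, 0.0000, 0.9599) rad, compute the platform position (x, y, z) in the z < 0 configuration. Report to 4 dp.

arm 1 at φ=0.0°: (R−r)+L cos θ1 = 0.1708;  O1 = (0.1708, 0.0000, -0.1182)
O2 = (0.2700·cos120.0°, 0.2700·sin120.0°, 0.0000) = (-0.1350, 0.2338, 0.0000)
φ3=240.0°: virtual centre (-0.1094, -0.1895, -0.0983), radius l
eliminate P² terms by subtracting sphere 1 from 2 and 3
linear system: -0.6117x+0.4677y = 0.0297−0.2364z; -0.5605x+-0.3790y = 0.0144−0.0398z
Cramer: x(z) = -0.0365+0.2190z;  y(z) = 0.0159-0.2190z
quadratic in z: (1.0959)z²+(0.1386)z+(-0.0724)=0, √Δ=0.5802 → z ∈ {-0.3279, 0.2015}; z = -0.3279 (taking z<0)
x = -0.1083, y = 0.0877

(-0.1083, 0.0877, -0.3279)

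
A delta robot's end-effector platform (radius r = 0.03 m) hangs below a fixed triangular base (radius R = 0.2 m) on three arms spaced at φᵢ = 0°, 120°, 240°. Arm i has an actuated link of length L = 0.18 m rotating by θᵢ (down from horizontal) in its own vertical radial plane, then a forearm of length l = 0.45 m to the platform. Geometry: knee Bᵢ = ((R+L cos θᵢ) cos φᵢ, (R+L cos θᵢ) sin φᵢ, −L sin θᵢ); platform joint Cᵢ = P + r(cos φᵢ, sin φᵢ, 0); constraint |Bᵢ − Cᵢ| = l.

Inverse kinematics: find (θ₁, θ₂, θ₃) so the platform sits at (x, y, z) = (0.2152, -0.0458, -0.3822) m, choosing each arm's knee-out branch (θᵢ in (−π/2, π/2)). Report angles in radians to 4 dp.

θ₁ = -0.2617, θ₂ = 1.3091, θ₃ = 1.0476

rotate P by −φ1: (0.2152, -0.0458, -0.3822)
  A cos θ + B sin θ = C:  -0.0452·cos θ + -0.3822·sin θ = 0.0552
  γ=atan2(-0.3822,-0.0452)=-1.6885;  ψ=arccos(0.1435)=1.4268;  θ1=γ+ψ≈-0.2617
arm 2 (φ=120.0°): x'=-0.1473, y'=-0.1635
  e−x'=0.3173;  (l²−L²−(e−x')²−y'²−z²)/2L = -0.2871
  γ=atan2(-0.3822,0.3173)=-0.8780;  ψ=arccos(-0.5780)=2.1871;  θ2=γ+ψ≈1.3091
φ3=240.0° → target in arm frame (-0.0679, 0.2093)
  A cos θ + B sin θ = C:  0.2379·cos θ + -0.3822·sin θ = -0.2122
  θ3 = atan2(B,A) + arccos(C/0.4502) = 1.0476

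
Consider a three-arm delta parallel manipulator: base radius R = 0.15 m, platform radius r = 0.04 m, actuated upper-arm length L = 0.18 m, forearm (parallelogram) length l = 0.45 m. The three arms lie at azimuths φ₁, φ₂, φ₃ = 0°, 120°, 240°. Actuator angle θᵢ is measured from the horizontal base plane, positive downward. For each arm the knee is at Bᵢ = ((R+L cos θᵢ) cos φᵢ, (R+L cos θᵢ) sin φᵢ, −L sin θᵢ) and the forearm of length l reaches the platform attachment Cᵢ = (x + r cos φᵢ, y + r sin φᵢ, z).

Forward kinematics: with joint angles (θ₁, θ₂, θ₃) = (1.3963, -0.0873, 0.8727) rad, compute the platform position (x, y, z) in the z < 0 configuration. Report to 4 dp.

(-0.2118, 0.1439, -0.4163)

arm 1 at φ=0.0°: (R−r)+L cos θ1 = 0.1413;  O1 = (0.1413, 0.0000, -0.1773)
φ2=120.0°: virtual centre (-0.1447, 0.2506, 0.0157), radius l
arm 3 at φ=240.0°: (R−r)+L cos θ3 = 0.2257;  O3 = (-0.1128, -0.1955, -0.1379)
eliminate P² terms by subtracting sphere 1 from 2 and 3
linear system: -0.5718x+0.5011y = 0.0326−0.3859z; -0.5082x+-0.3909y = 0.0186−0.0787z
Cramer: x(z) = -0.0461+0.3980z;  y(z) = 0.0124-0.3160z
sphere 1 gives Az²+Bz+C=0 with A=1.2582, B=0.1976, C=-0.1358;  B²−4AC=0.7226;  roots -0.4163, 0.2593;  negative root z = -0.4163
x = -0.2118, y = 0.1439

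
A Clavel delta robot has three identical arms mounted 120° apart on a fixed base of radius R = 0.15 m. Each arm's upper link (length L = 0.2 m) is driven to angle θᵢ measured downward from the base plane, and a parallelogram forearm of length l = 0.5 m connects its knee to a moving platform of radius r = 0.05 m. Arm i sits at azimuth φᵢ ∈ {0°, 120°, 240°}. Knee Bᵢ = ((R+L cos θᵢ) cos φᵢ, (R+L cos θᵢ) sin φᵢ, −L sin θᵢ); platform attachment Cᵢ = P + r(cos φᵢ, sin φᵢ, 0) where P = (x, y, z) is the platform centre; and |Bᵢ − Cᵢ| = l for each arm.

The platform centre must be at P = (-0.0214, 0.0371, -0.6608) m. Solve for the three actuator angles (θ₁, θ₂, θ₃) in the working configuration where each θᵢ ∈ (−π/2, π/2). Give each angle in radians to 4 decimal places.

θ₁ = 1.3092, θ₂ = 1.1347, θ₃ = 1.3093

arm 1 (φ=0.0°): x'=-0.0214, y'=0.0371
  A cos θ + B sin θ = C:  0.1214·cos θ + -0.6608·sin θ = -0.6069
  θ1 = atan2(B,A) + arccos(C/0.6719) = 1.3092
arm 2 (φ=120.0°): x'=0.0428, y'=0.0000
  e−x'=0.0572;  (l²−L²−(e−x')²−y'²−z²)/2L = -0.5748
  θ2 = atan2(B,A) + arccos(C/0.6633) = 1.1347
arm 3 (φ=240.0°): x'=-0.0214, y'=-0.0371
  A=0.1214, B=-0.6608, C=(l²−L²−A²−y'²−z²)/(2L)=-0.6069
  θ3 = atan2(B,A) + arccos(C/0.6719) = 1.3093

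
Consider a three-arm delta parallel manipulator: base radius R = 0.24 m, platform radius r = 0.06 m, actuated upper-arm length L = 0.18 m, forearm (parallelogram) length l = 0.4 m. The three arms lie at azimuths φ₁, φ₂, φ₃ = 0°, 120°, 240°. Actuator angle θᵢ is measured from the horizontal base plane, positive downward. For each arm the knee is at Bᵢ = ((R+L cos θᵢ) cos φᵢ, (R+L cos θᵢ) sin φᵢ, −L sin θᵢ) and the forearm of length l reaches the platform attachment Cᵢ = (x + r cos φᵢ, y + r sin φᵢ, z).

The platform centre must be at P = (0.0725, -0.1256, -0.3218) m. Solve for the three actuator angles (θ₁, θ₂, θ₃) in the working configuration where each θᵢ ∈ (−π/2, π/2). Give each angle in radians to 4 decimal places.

arm 1 (φ=0.0°): x'=0.0725, y'=-0.1256
  A cos θ + B sin θ = C:  0.1075·cos θ + -0.3218·sin θ = -0.0091
  √(A²+B²)=0.3393;  θ1 = -1.2484+1.5977 ≈ 0.3493
arm 2 (φ=120.0°): x'=-0.1450, y'=0.0000
  A cos θ + B sin θ = C:  0.3250·cos θ + -0.3218·sin θ = -0.2267
  γ=atan2(-0.3218,0.3250)=-0.7804;  ψ=arccos(-0.4955)=2.0893;  θ2=γ+ψ≈1.3088
φ3=240.0° → target in arm frame (0.0725, 0.1256)
  A=0.1075, B=-0.3218, C=(l²−L²−A²−y'²−z²)/(2L)=-0.0091
  θ3 = atan2(B,A) + arccos(C/0.3393) = 0.3492

θ₁ = 0.3493, θ₂ = 1.3088, θ₃ = 0.3492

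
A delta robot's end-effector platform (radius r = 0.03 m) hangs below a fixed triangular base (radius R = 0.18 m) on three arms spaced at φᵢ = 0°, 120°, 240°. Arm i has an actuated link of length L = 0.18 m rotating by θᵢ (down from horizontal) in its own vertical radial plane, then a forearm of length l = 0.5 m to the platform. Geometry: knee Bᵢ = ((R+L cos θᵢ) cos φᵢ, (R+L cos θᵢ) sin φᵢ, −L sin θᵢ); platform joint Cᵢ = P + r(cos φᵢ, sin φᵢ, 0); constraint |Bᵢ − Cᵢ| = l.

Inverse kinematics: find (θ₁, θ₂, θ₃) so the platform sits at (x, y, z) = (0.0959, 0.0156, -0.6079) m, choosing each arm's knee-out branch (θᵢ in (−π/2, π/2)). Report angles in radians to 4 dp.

arm 1 (φ=0.0°): x'=0.0959, y'=0.0156
  e−x'=0.0541;  (l²−L²−(e−x')²−y'²−z²)/2L = -0.4309
  √(A²+B²)=0.6103;  θ1 = -1.4820+2.3546 ≈ 0.8726
rotate P by −φ2: (-0.0344, -0.0909, -0.6079)
  A=0.1844, B=-0.6079, C=(l²−L²−A²−y'²−z²)/(2L)=-0.5395
  √(A²+B²)=0.6353;  θ2 = -1.2762+2.5853 ≈ 1.3091
φ3=240.0° → target in arm frame (-0.0615, 0.0753)
  A=0.2115, B=-0.6079, C=(l²−L²−A²−y'²−z²)/(2L)=-0.5620
  √(A²+B²)=0.6436;  θ3 = -1.2360+2.6325 ≈ 1.3964

θ₁ = 0.8726, θ₂ = 1.3091, θ₃ = 1.3964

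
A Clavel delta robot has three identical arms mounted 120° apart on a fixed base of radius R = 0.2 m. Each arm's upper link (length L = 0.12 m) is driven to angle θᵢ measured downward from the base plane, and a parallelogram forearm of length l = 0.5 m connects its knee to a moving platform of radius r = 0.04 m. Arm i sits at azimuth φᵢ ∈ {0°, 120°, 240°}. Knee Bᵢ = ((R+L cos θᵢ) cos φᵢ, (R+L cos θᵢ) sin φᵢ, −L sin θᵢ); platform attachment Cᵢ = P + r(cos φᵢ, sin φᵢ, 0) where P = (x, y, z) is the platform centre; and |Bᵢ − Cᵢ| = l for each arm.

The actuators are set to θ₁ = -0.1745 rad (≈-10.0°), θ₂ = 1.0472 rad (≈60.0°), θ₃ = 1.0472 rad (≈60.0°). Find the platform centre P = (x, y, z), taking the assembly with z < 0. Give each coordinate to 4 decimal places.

(0.1745, 0.0000, -0.4683)

S1 = (0.2782·cos0.0°, 0.2782·sin0.0°, 0.0208) = (0.2782, 0.0000, 0.0208)
arm 2 at φ=120.0°: (R−r)+L cos θ2 = 0.2200;  S2 = (-0.1100, 0.1905, -0.1039)
S3 = (0.2200·cos240.0°, 0.2200·sin240.0°, -0.1039) = (-0.1100, -0.1905, -0.1039)
eliminate P² terms by subtracting sphere 1 from 2 and 3
[-0.7764 0.3811 -0.2495]·P = -0.0186;  [-0.7764 -0.3811 -0.2495]·P = -0.0186
det = 0.5917;  x = 0.0240+-0.3214z,  y = 0.0000+0.0000z
sphere 1 gives Az²+Bz+C=0 with A=1.1033, B=0.1217, C=-0.1849;  B²−4AC=0.8310;  roots -0.4683, 0.3580;  negative root z = -0.4683
x = 0.1745, y = 0.0000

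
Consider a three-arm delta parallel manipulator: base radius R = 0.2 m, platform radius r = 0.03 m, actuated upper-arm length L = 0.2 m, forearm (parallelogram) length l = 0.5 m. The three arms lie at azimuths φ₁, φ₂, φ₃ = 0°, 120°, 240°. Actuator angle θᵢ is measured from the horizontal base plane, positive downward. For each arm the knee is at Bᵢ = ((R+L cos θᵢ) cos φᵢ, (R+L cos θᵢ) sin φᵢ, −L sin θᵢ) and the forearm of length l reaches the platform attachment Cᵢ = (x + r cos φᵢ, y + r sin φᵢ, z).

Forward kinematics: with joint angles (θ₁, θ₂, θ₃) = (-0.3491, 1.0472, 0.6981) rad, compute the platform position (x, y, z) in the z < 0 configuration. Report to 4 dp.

φ1=0.0°: virtual centre (0.3579, 0.0000, 0.0684), radius l
centre 2 = (0.2700·cos120.0°, 0.2700·sin120.0°, -0.1732) = (-0.1350, 0.2338, -0.1732)
φ3=240.0°: virtual centre (-0.1616, -0.2799, -0.1286), radius l
eliminate P² terms by subtracting sphere 1 from 2 and 3
plane₁₂: -0.9859x+0.4677y+-0.4832z = -0.0299
det = 1.0378;  x = 0.0214+-0.4382z,  y = -0.0187+0.1096z
into |P−centre ₁|² = l²: 1.2040z² + 0.1539z + -0.1317 = 0;  Δ = 0.6582;  z = -0.4008 or 0.2730 → z<0 root = -0.4008
x = 0.1971, y = -0.0627

(0.1971, -0.0627, -0.4008)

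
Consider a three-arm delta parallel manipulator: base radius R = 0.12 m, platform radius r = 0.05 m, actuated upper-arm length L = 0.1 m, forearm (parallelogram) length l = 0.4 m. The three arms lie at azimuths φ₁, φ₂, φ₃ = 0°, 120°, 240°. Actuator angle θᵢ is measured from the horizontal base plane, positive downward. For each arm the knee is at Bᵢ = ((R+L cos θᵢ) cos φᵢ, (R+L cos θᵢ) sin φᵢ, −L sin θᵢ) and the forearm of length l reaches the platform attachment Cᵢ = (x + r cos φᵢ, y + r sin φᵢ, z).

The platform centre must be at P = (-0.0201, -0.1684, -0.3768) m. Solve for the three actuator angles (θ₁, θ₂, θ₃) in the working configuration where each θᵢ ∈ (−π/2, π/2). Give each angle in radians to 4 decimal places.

θ₁ = 0.6107, θ₂ = 1.0467, θ₃ = -0.1747

arm 1 (φ=0.0°): x'=-0.0201, y'=-0.1684
  A=0.0901, B=-0.3768, C=(l²−L²−A²−y'²−z²)/(2L)=-0.1423
  γ=atan2(-0.3768,0.0901)=-1.3361;  ψ=arccos(-0.3672)=1.9468;  θ1=γ+ψ≈0.6107
arm 2 (φ=120.0°): x'=-0.1358, y'=0.1016
  e−x'=0.2058;  (l²−L²−(e−x')²−y'²−z²)/2L = -0.2233
  √(A²+B²)=0.4293;  θ2 = -1.0709+2.1177 ≈ 1.0467
φ3=240.0° → target in arm frame (0.1559, 0.0668)
  A cos θ + B sin θ = C:  -0.0859·cos θ + -0.3768·sin θ = -0.0191
  √(A²+B²)=0.3865;  θ3 = -1.7949+1.6202 ≈ -0.1747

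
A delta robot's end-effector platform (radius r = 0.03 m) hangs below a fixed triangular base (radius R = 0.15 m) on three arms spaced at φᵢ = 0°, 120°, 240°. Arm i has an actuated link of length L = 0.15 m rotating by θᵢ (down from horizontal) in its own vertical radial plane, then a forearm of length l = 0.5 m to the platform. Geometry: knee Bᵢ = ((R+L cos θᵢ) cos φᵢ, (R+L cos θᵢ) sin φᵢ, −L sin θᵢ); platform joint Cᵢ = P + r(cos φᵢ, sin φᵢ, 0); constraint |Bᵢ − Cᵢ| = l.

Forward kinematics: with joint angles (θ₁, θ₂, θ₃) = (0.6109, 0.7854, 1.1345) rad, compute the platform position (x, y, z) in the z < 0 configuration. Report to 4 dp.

(0.0726, 0.0653, -0.5516)

φ1=0.0°: virtual centre (0.2429, 0.0000, -0.0860), radius l
arm 2 at φ=120.0°: (R−r)+L cos θ2 = 0.2261;  S2 = (-0.1130, 0.1958, -0.1061)
arm 3 at φ=240.0°: (R−r)+L cos θ3 = 0.1834;  S3 = (-0.0917, -0.1588, -0.1359)
|S₂|²−|S₁|² = -0.0040;  |S₃|²−|S₁|² = -0.0143
linear system: -0.7118x+0.3916y = -0.0040−-0.0401z; -0.6691x+-0.3176y = -0.0143−-0.0998z
det = 0.4881;  x = 0.0141+-0.1061z,  y = 0.0153+-0.0907z
into |P−S₁|² = l²: 1.0195z² + 0.2179z + -0.1900 = 0;  Δ = 0.8223;  z = -0.5516 or 0.3379 → z<0 root = -0.5516
x = 0.0726, y = 0.0653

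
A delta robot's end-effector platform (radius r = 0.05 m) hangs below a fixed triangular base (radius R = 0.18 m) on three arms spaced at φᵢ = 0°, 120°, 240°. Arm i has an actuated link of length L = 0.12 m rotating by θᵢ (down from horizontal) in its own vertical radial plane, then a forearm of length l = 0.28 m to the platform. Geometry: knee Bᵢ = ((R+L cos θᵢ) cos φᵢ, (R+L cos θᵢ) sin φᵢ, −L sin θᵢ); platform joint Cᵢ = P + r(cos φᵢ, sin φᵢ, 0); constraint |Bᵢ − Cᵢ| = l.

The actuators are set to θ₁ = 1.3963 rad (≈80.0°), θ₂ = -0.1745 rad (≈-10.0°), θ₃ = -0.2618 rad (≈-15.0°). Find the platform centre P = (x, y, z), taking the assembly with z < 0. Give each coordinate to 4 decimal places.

arm 1 at φ=0.0°: e+L cos θ1 = 0.1508;  S1 = (0.1508, 0.0000, -0.1182)
arm 2 at φ=120.0°: e+L cos θ2 = 0.2482;  S2 = (-0.1241, 0.2149, 0.0208)
φ3=240.0°: virtual centre (-0.1230, -0.2130, 0.0311), radius l
eliminate P² terms by subtracting sphere 1 from 2 and 3
plane₁₂: -0.5498x+0.4299y+0.2780z = 0.0253
det = 0.4696;  x = -0.0456+0.5254z,  y = 0.0006+0.0253z
into |P−S₁|² = l²: 1.2767z² + 0.0300z + -0.0259 = 0;  Δ = 0.1329;  z = -0.1545 or 0.1310 → z<0 root = -0.1545
x = -0.1268, y = -0.0033

(-0.1268, -0.0033, -0.1545)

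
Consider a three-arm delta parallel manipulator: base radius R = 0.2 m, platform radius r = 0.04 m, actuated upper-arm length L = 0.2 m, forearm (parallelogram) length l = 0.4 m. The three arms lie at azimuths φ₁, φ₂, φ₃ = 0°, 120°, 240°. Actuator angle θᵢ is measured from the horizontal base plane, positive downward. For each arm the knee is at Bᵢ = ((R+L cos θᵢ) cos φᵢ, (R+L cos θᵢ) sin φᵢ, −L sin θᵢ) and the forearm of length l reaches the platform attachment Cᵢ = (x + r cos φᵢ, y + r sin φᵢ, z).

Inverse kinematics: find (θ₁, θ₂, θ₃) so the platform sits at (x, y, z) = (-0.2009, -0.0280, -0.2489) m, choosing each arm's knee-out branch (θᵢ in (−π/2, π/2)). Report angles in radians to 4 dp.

θ₁ = 1.3963, θ₂ = 0.1749, θ₃ = -0.1747

φ1=0.0° → target in arm frame (-0.2009, -0.0280)
  A=0.3609, B=-0.2489, C=(l²−L²−A²−y'²−z²)/(2L)=-0.1825
  γ=atan2(-0.2489,0.3609)=-0.6038;  ψ=arccos(-0.4162)=2.0000;  θ1=γ+ψ≈1.3963
arm 2 (φ=120.0°): x'=0.0762, y'=0.1880
  A cos θ + B sin θ = C:  0.0838·cos θ + -0.2489·sin θ = 0.0392
  √(A²+B²)=0.2626;  θ2 = -1.2460+1.4209 ≈ 0.1749
arm 3 (φ=240.0°): x'=0.1247, y'=-0.1600
  A=0.0353, B=-0.2489, C=(l²−L²−A²−y'²−z²)/(2L)=0.0780
  θ3 = atan2(B,A) + arccos(C/0.2514) = -0.1747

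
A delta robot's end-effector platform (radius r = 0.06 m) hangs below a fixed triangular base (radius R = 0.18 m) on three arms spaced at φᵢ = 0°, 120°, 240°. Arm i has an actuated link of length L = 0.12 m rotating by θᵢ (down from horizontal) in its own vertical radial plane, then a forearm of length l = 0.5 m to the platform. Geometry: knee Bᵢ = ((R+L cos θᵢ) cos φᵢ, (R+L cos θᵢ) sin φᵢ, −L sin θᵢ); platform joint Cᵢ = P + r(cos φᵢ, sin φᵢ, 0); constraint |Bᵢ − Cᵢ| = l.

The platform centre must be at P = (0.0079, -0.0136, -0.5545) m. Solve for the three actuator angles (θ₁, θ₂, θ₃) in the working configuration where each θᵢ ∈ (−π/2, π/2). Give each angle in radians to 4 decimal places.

φ1=0.0° → target in arm frame (0.0079, -0.0136)
  A cos θ + B sin θ = C:  0.1121·cos θ + -0.5545·sin θ = -0.3526
  θ1 = atan2(B,A) + arccos(C/0.5657) = 0.8724
rotate P by −φ2: (-0.0157, 0.0000, -0.5545)
  A=0.1357, B=-0.5545, C=(l²−L²−A²−y'²−z²)/(2L)=-0.3762
  γ=atan2(-0.5545,0.1357)=-1.3307;  ψ=arccos(-0.6590)=2.2903;  θ2=γ+ψ≈0.9596
φ3=240.0° → target in arm frame (0.0078, 0.0136)
  A=0.1122, B=-0.5545, C=(l²−L²−A²−y'²−z²)/(2L)=-0.3527
  θ3 = atan2(B,A) + arccos(C/0.5657) = 0.8726

θ₁ = 0.8724, θ₂ = 0.9596, θ₃ = 0.8726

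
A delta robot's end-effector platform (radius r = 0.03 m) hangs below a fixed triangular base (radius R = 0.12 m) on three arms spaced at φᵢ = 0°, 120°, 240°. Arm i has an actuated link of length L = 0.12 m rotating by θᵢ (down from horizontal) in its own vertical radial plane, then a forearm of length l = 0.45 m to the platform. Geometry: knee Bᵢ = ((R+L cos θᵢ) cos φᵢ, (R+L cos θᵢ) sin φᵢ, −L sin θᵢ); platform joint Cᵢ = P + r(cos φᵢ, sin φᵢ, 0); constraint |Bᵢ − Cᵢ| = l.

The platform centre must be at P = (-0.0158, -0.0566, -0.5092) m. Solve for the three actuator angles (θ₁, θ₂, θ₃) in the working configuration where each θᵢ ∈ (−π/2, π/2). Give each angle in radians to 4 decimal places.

θ₁ = 0.9604, θ₂ = 1.0476, θ₃ = 0.6983

rotate P by −φ1: (-0.0158, -0.0566, -0.5092)
  A=0.1058, B=-0.5092, C=(l²−L²−A²−y'²−z²)/(2L)=-0.3566
  √(A²+B²)=0.5201;  θ1 = -1.3659+2.3263 ≈ 0.9604
rotate P by −φ2: (-0.0411, 0.0420, -0.5092)
  e−x'=0.1311;  (l²−L²−(e−x')²−y'²−z²)/2L = -0.3756
  √(A²+B²)=0.5258;  θ2 = -1.3188+2.3664 ≈ 1.0476
arm 3 (φ=240.0°): x'=0.0569, y'=0.0146
  e−x'=0.0331;  (l²−L²−(e−x')²−y'²−z²)/2L = -0.3021
  θ3 = atan2(B,A) + arccos(C/0.5103) = 0.6983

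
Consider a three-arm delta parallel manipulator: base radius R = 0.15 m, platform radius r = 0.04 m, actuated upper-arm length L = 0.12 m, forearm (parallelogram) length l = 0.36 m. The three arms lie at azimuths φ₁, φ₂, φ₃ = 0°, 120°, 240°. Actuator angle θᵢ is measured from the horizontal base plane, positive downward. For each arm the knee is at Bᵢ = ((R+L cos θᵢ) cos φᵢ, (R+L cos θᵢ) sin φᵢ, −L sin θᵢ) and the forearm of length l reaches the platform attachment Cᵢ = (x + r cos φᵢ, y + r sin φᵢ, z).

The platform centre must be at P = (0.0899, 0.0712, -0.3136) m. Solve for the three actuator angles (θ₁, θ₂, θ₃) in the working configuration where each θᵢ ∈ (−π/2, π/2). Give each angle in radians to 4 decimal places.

θ₁ = -0.0875, θ₂ = 0.3493, θ₃ = 0.9601

rotate P by −φ1: (0.0899, 0.0712, -0.3136)
  A cos θ + B sin θ = C:  0.0201·cos θ + -0.3136·sin θ = 0.0474
  √(A²+B²)=0.3142;  θ1 = -1.5068+1.4193 ≈ -0.0875
arm 2 (φ=120.0°): x'=0.0167, y'=-0.1135
  A=0.0933, B=-0.3136, C=(l²−L²−A²−y'²−z²)/(2L)=-0.0197
  γ=atan2(-0.3136,0.0933)=-1.2817;  ψ=arccos(-0.0601)=1.6309;  θ2=γ+ψ≈0.3493
rotate P by −φ3: (-0.1066, 0.0423, -0.3136)
  A=0.2166, B=-0.3136, C=(l²−L²−A²−y'²−z²)/(2L)=-0.1327
  θ3 = atan2(B,A) + arccos(C/0.3811) = 0.9601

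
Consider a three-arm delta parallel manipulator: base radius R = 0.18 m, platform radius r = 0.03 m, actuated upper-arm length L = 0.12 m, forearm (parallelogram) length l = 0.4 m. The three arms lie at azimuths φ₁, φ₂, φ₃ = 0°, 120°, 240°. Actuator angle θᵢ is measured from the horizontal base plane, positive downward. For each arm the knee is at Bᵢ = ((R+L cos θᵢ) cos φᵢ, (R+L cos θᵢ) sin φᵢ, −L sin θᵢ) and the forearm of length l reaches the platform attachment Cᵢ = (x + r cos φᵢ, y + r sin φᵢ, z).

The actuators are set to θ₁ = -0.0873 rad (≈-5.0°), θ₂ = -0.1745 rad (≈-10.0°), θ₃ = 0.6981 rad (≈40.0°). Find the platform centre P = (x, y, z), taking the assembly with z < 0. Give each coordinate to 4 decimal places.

φ1=0.0°: virtual centre (0.2695, 0.0000, 0.0105), radius l
arm 2 at φ=120.0°: ρ2 = 0.2682;  S2 = (-0.1341, 0.2322, 0.0208)
arm 3 at φ=240.0°: ρ3 = 0.2419;  S3 = (-0.1210, -0.2095, -0.0771)
eliminate P² terms by subtracting sphere 1 from 2 and 3
[-0.8073 0.4645 0.0207]·P = -0.0004;  [-0.7810 -0.4190 -0.1752]·P = -0.0083
det = 0.7010;  x = 0.0057+-0.1037z,  y = 0.0091+-0.2248z
sphere 1 gives Az²+Bz+C=0 with A=1.0613, B=0.0297, C=-0.0902;  B²−4AC=0.3839;  roots -0.3059, 0.2779;  negative root z = -0.3059
x = 0.0374, y = 0.0779

(0.0374, 0.0779, -0.3059)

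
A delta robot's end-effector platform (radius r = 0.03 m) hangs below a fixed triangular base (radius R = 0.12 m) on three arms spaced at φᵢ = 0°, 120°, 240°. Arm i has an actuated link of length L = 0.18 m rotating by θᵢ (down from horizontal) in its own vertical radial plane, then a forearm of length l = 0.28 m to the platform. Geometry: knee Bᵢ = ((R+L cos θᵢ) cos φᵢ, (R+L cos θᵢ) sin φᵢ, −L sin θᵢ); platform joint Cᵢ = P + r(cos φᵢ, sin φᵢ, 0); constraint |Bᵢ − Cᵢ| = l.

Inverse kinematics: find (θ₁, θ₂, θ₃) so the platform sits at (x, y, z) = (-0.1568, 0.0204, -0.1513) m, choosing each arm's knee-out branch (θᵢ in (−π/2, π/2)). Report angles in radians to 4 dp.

arm 1 (φ=0.0°): x'=-0.1568, y'=0.0204
  e−x'=0.2468;  (l²−L²−(e−x')²−y'²−z²)/2L = -0.1062
  √(A²+B²)=0.2895;  θ1 = -0.5500+1.9463 ≈ 1.3963
φ2=120.0° → target in arm frame (0.0961, 0.1256)
  A=-0.0061, B=-0.1513, C=(l²−L²−A²−y'²−z²)/(2L)=0.0203
  γ=atan2(-0.1513,-0.0061)=-1.6109;  ψ=arccos(0.1339)=1.4365;  θ2=γ+ψ≈-0.1744
φ3=240.0° → target in arm frame (0.0607, -0.1460)
  A cos θ + B sin θ = C:  0.0293·cos θ + -0.1513·sin θ = 0.0026
  γ=atan2(-0.1513,0.0293)=-1.3797;  ψ=arccos(0.0169)=1.5539;  θ3=γ+ψ≈0.1742

θ₁ = 1.3963, θ₂ = -0.1744, θ₃ = 0.1742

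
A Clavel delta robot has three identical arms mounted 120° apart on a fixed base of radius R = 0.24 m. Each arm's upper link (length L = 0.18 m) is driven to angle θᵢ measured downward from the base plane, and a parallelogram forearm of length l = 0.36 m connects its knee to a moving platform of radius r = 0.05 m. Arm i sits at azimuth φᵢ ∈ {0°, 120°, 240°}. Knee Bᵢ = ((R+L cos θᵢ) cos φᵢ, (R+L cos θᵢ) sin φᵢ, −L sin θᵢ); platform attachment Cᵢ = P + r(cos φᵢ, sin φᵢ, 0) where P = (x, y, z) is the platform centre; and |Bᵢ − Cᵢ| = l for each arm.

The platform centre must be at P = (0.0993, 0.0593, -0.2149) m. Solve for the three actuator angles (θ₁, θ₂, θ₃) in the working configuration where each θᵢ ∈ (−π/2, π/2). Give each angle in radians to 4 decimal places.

θ₁ = -0.0873, θ₂ = 0.6982, θ₃ = 1.2215

rotate P by −φ1: (0.0993, 0.0593, -0.2149)
  A=0.0907, B=-0.2149, C=(l²−L²−A²−y'²−z²)/(2L)=0.1091
  θ1 = atan2(B,A) + arccos(C/0.2333) = -0.0873
arm 2 (φ=120.0°): x'=0.0017, y'=-0.1156
  e−x'=0.1883;  (l²−L²−(e−x')²−y'²−z²)/2L = 0.0061
  θ2 = atan2(B,A) + arccos(C/0.2857) = 0.6982
φ3=240.0° → target in arm frame (-0.1010, 0.0563)
  A=0.2910, B=-0.2149, C=(l²−L²−A²−y'²−z²)/(2L)=-0.1023
  √(A²+B²)=0.3618;  θ3 = -0.6361+1.8576 ≈ 1.2215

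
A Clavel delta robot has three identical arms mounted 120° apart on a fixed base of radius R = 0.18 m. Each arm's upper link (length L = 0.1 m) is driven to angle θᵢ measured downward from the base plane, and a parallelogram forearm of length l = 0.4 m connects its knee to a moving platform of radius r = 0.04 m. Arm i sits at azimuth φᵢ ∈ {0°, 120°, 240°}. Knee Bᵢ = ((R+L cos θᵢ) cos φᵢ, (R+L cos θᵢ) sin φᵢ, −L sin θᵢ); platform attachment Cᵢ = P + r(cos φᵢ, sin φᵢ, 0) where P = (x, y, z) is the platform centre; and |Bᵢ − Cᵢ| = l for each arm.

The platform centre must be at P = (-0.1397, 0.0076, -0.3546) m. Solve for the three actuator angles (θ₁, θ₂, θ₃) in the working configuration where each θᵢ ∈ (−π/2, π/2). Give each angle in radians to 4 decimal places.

rotate P by −φ1: (-0.1397, 0.0076, -0.3546)
  A cos θ + B sin θ = C:  0.2797·cos θ + -0.3546·sin θ = -0.2702
  θ1 = atan2(B,A) + arccos(C/0.4516) = 1.3091
rotate P by −φ2: (0.0764, 0.1172, -0.3546)
  A=0.0636, B=-0.3546, C=(l²−L²−A²−y'²−z²)/(2L)=0.0324
  γ=atan2(-0.3546,0.0636)=-1.3934;  ψ=arccos(0.0900)=1.4807;  θ2=γ+ψ≈0.0872
φ3=240.0° → target in arm frame (0.0633, -0.1248)
  A=0.0767, B=-0.3546, C=(l²−L²−A²−y'²−z²)/(2L)=0.0140
  √(A²+B²)=0.3628;  θ3 = -1.3577+1.5322 ≈ 0.1745

θ₁ = 1.3091, θ₂ = 0.0872, θ₃ = 0.1745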